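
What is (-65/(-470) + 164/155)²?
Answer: 303839761/212284900 ≈ 1.4313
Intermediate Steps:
(-65/(-470) + 164/155)² = (-65*(-1/470) + 164*(1/155))² = (13/94 + 164/155)² = (17431/14570)² = 303839761/212284900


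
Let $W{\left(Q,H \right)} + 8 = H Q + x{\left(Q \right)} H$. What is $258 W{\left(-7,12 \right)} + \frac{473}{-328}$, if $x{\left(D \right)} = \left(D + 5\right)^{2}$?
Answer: $- \frac{3723929}{328} \approx -11353.0$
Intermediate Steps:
$x{\left(D \right)} = \left(5 + D\right)^{2}$
$W{\left(Q,H \right)} = -8 + H Q + H \left(5 + Q\right)^{2}$ ($W{\left(Q,H \right)} = -8 + \left(H Q + \left(5 + Q\right)^{2} H\right) = -8 + \left(H Q + H \left(5 + Q\right)^{2}\right) = -8 + H Q + H \left(5 + Q\right)^{2}$)
$258 W{\left(-7,12 \right)} + \frac{473}{-328} = 258 \left(-8 + 12 \left(-7\right) + 12 \left(5 - 7\right)^{2}\right) + \frac{473}{-328} = 258 \left(-8 - 84 + 12 \left(-2\right)^{2}\right) + 473 \left(- \frac{1}{328}\right) = 258 \left(-8 - 84 + 12 \cdot 4\right) - \frac{473}{328} = 258 \left(-8 - 84 + 48\right) - \frac{473}{328} = 258 \left(-44\right) - \frac{473}{328} = -11352 - \frac{473}{328} = - \frac{3723929}{328}$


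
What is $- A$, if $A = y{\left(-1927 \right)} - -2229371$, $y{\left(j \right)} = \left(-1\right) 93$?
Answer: $-2229278$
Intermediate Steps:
$y{\left(j \right)} = -93$
$A = 2229278$ ($A = -93 - -2229371 = -93 + 2229371 = 2229278$)
$- A = \left(-1\right) 2229278 = -2229278$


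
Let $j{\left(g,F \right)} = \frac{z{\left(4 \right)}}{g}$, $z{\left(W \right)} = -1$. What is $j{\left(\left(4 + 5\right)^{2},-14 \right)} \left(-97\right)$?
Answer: $\frac{97}{81} \approx 1.1975$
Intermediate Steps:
$j{\left(g,F \right)} = - \frac{1}{g}$
$j{\left(\left(4 + 5\right)^{2},-14 \right)} \left(-97\right) = - \frac{1}{\left(4 + 5\right)^{2}} \left(-97\right) = - \frac{1}{9^{2}} \left(-97\right) = - \frac{1}{81} \left(-97\right) = \left(-1\right) \frac{1}{81} \left(-97\right) = \left(- \frac{1}{81}\right) \left(-97\right) = \frac{97}{81}$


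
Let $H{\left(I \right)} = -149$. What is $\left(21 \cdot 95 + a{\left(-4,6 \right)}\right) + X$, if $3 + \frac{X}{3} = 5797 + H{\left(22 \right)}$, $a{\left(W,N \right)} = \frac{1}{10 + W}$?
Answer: $\frac{113581}{6} \approx 18930.0$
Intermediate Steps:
$X = 16935$ ($X = -9 + 3 \left(5797 - 149\right) = -9 + 3 \cdot 5648 = -9 + 16944 = 16935$)
$\left(21 \cdot 95 + a{\left(-4,6 \right)}\right) + X = \left(21 \cdot 95 + \frac{1}{10 - 4}\right) + 16935 = \left(1995 + \frac{1}{6}\right) + 16935 = \frac{11971}{6} + 16935 = \frac{113581}{6}$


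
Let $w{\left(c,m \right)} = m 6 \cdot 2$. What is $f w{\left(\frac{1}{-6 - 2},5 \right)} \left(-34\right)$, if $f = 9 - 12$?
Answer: $6120$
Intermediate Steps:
$w{\left(c,m \right)} = 12 m$ ($w{\left(c,m \right)} = 6 m 2 = 12 m$)
$f = -3$
$f w{\left(\frac{1}{-6 - 2},5 \right)} \left(-34\right) = - 3 \cdot 12 \cdot 5 \left(-34\right) = \left(-3\right) 60 \left(-34\right) = \left(-180\right) \left(-34\right) = 6120$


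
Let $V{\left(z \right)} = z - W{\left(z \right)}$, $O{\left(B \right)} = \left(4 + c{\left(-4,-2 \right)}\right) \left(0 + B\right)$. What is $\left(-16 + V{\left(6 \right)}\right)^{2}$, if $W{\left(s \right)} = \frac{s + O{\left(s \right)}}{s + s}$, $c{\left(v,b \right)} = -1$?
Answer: $144$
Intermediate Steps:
$O{\left(B \right)} = 3 B$ ($O{\left(B \right)} = \left(4 - 1\right) \left(0 + B\right) = 3 B$)
$W{\left(s \right)} = 2$ ($W{\left(s \right)} = \frac{s + 3 s}{s + s} = \frac{4 s}{2 s} = 4 s \frac{1}{2 s} = 2$)
$V{\left(z \right)} = -2 + z$ ($V{\left(z \right)} = z - 2 = -2 + z$)
$\left(-16 + V{\left(6 \right)}\right)^{2} = \left(-16 + \left(-2 + 6\right)\right)^{2} = \left(-16 + 4\right)^{2} = \left(-12\right)^{2} = 144$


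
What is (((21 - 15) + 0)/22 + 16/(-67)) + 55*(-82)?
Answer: -3323845/737 ≈ -4510.0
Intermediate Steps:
(((21 - 15) + 0)/22 + 16/(-67)) + 55*(-82) = ((6 + 0)*(1/22) + 16*(-1/67)) - 4510 = (6*(1/22) - 16/67) - 4510 = (3/11 - 16/67) - 4510 = 25/737 - 4510 = -3323845/737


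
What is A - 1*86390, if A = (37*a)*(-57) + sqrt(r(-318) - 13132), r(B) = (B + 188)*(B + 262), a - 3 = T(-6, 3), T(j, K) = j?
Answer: -80063 + 2*I*sqrt(1463) ≈ -80063.0 + 76.498*I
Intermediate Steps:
a = -3 (a = 3 - 6 = -3)
r(B) = (188 + B)*(262 + B)
A = 6327 + 2*I*sqrt(1463) (A = (37*(-3))*(-57) + sqrt((49256 + (-318)**2 + 450*(-318)) - 13132) = -111*(-57) + sqrt((49256 + 101124 - 143100) - 13132) = 6327 + sqrt(7280 - 13132) = 6327 + sqrt(-5852) = 6327 + 2*I*sqrt(1463) ≈ 6327.0 + 76.498*I)
A - 1*86390 = (6327 + 2*I*sqrt(1463)) - 1*86390 = (6327 + 2*I*sqrt(1463)) - 86390 = -80063 + 2*I*sqrt(1463)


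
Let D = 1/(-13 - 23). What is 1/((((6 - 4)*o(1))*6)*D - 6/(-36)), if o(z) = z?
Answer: -6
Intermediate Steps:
D = -1/36 (D = 1/(-36) = -1/36 ≈ -0.027778)
1/((((6 - 4)*o(1))*6)*D - 6/(-36)) = 1/((((6 - 4)*1)*6)*(-1/36) - 6/(-36)) = 1/(((2*1)*6)*(-1/36) - 6*(-1/36)) = 1/((2*6)*(-1/36) + 1/6) = 1/(12*(-1/36) + 1/6) = 1/(-1/3 + 1/6) = 1/(-1/6) = -6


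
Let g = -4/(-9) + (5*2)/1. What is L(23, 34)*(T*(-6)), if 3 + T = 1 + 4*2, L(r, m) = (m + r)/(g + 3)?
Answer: -18468/121 ≈ -152.63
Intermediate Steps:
g = 94/9 (g = -4*(-⅑) + 10*1 = 4/9 + 10 = 94/9 ≈ 10.444)
L(r, m) = 9*m/121 + 9*r/121 (L(r, m) = (m + r)/(94/9 + 3) = (m + r)/(121/9) = (m + r)*(9/121) = 9*m/121 + 9*r/121)
T = 6 (T = -3 + (1 + 4*2) = -3 + (1 + 8) = -3 + 9 = 6)
L(23, 34)*(T*(-6)) = ((9/121)*34 + (9/121)*23)*(6*(-6)) = (306/121 + 207/121)*(-36) = (513/121)*(-36) = -18468/121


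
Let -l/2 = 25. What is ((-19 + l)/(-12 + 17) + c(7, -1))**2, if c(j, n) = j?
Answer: 1156/25 ≈ 46.240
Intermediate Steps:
l = -50 (l = -2*25 = -50)
((-19 + l)/(-12 + 17) + c(7, -1))**2 = ((-19 - 50)/(-12 + 17) + 7)**2 = (-69/5 + 7)**2 = (-34/5)**2 = 1156/25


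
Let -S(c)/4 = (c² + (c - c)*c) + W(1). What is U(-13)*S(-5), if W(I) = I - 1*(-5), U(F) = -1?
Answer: 124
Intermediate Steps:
W(I) = 5 + I (W(I) = I + 5 = 5 + I)
S(c) = -24 - 4*c² (S(c) = -4*((c² + (c - c)*c) + (5 + 1)) = -4*((c² + 0*c) + 6) = -4*((c² + 0) + 6) = -4*(c² + 6) = -4*(6 + c²) = -24 - 4*c²)
U(-13)*S(-5) = -(-24 - 4*(-5)²) = -(-24 - 4*25) = -(-24 - 100) = -1*(-124) = 124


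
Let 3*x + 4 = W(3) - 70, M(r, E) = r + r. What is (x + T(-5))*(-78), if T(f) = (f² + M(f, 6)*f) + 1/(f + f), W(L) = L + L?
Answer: -20371/5 ≈ -4074.2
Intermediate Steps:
W(L) = 2*L
M(r, E) = 2*r
x = -68/3 (x = -4/3 + (2*3 - 70)/3 = -4/3 + (6 - 70)/3 = -4/3 + (⅓)*(-64) = -4/3 - 64/3 = -68/3 ≈ -22.667)
T(f) = 1/(2*f) + 3*f² (T(f) = (f² + (2*f)*f) + 1/(f + f) = (f² + 2*f²) + 1/(2*f) = 3*f² + 1/(2*f) = 1/(2*f) + 3*f²)
(x + T(-5))*(-78) = (-68/3 + (½)*(1 + 6*(-5)³)/(-5))*(-78) = (-68/3 + (½)*(-⅕)*(1 + 6*(-125)))*(-78) = (-68/3 + (½)*(-⅕)*(1 - 750))*(-78) = (-68/3 + (½)*(-⅕)*(-749))*(-78) = (-68/3 + 749/10)*(-78) = (1567/30)*(-78) = -20371/5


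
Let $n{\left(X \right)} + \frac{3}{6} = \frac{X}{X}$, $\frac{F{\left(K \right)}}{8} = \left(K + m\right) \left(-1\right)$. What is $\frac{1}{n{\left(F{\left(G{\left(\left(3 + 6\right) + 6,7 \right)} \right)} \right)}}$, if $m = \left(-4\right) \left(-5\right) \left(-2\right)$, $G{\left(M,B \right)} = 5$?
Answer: $2$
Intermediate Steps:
$m = -40$ ($m = 20 \left(-2\right) = -40$)
$F{\left(K \right)} = 320 - 8 K$ ($F{\left(K \right)} = 8 \left(K - 40\right) \left(-1\right) = 8 \left(-40 + K\right) \left(-1\right) = 8 \left(40 - K\right) = 320 - 8 K$)
$n{\left(X \right)} = \frac{1}{2}$ ($n{\left(X \right)} = - \frac{1}{2} + \frac{X}{X} = - \frac{1}{2} + 1 = \frac{1}{2}$)
$\frac{1}{n{\left(F{\left(G{\left(\left(3 + 6\right) + 6,7 \right)} \right)} \right)}} = \frac{1}{\frac{1}{2}} = 2$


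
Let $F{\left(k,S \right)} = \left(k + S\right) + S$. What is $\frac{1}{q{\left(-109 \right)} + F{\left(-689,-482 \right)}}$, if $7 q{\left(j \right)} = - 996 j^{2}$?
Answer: $- \frac{7}{11845047} \approx -5.9096 \cdot 10^{-7}$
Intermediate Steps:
$q{\left(j \right)} = - \frac{996 j^{2}}{7}$ ($q{\left(j \right)} = \frac{\left(-996\right) j^{2}}{7} = - \frac{996 j^{2}}{7}$)
$F{\left(k,S \right)} = k + 2 S$ ($F{\left(k,S \right)} = \left(S + k\right) + S = k + 2 S$)
$\frac{1}{q{\left(-109 \right)} + F{\left(-689,-482 \right)}} = \frac{1}{- \frac{996 \left(-109\right)^{2}}{7} + \left(-689 + 2 \left(-482\right)\right)} = \frac{1}{\left(- \frac{996}{7}\right) 11881 - 1653} = \frac{1}{- \frac{11833476}{7} - 1653} = \frac{1}{- \frac{11845047}{7}} = - \frac{7}{11845047}$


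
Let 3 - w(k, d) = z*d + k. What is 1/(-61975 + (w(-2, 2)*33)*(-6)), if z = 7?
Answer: -1/60193 ≈ -1.6613e-5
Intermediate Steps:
w(k, d) = 3 - k - 7*d (w(k, d) = 3 - (7*d + k) = 3 - (k + 7*d) = 3 + (-k - 7*d) = 3 - k - 7*d)
1/(-61975 + (w(-2, 2)*33)*(-6)) = 1/(-61975 + ((3 - 1*(-2) - 7*2)*33)*(-6)) = 1/(-61975 + ((3 + 2 - 14)*33)*(-6)) = 1/(-61975 - 9*33*(-6)) = 1/(-61975 - 297*(-6)) = 1/(-61975 + 1782) = 1/(-60193) = -1/60193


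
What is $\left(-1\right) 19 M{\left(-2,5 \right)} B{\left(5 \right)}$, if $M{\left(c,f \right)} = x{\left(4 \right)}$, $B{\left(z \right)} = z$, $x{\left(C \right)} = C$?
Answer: $-380$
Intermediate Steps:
$M{\left(c,f \right)} = 4$
$\left(-1\right) 19 M{\left(-2,5 \right)} B{\left(5 \right)} = \left(-1\right) 19 \cdot 4 \cdot 5 = \left(-19\right) 4 \cdot 5 = \left(-76\right) 5 = -380$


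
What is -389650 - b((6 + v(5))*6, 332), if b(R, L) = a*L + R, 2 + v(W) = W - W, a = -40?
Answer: -376394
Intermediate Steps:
v(W) = -2 (v(W) = -2 + (W - W) = -2 + 0 = -2)
b(R, L) = R - 40*L (b(R, L) = -40*L + R = R - 40*L)
-389650 - b((6 + v(5))*6, 332) = -389650 - ((6 - 2)*6 - 40*332) = -389650 - (4*6 - 13280) = -389650 - (24 - 13280) = -389650 - 1*(-13256) = -389650 + 13256 = -376394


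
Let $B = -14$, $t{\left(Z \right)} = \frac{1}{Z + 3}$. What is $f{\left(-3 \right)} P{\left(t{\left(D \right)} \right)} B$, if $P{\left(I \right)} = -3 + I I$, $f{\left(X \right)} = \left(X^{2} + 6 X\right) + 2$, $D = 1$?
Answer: $- \frac{2303}{8} \approx -287.88$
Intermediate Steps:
$t{\left(Z \right)} = \frac{1}{3 + Z}$
$f{\left(X \right)} = 2 + X^{2} + 6 X$
$P{\left(I \right)} = -3 + I^{2}$
$f{\left(-3 \right)} P{\left(t{\left(D \right)} \right)} B = \left(2 + \left(-3\right)^{2} + 6 \left(-3\right)\right) \left(-3 + \left(\frac{1}{3 + 1}\right)^{2}\right) \left(-14\right) = \left(2 + 9 - 18\right) \left(-3 + \left(\frac{1}{4}\right)^{2}\right) \left(-14\right) = - 7 \left(-3 + \left(\frac{1}{4}\right)^{2}\right) \left(-14\right) = - 7 \left(-3 + \frac{1}{16}\right) \left(-14\right) = \left(-7\right) \left(- \frac{47}{16}\right) \left(-14\right) = \frac{329}{16} \left(-14\right) = - \frac{2303}{8}$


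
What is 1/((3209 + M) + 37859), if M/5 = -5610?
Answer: 1/13018 ≈ 7.6817e-5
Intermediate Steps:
M = -28050 (M = 5*(-5610) = -28050)
1/((3209 + M) + 37859) = 1/((3209 - 28050) + 37859) = 1/(-24841 + 37859) = 1/13018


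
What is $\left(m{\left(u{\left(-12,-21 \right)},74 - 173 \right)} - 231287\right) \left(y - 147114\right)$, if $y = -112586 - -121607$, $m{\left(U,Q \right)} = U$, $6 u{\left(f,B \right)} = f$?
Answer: $31939391877$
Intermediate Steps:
$u{\left(f,B \right)} = \frac{f}{6}$
$y = 9021$ ($y = -112586 + 121607 = 9021$)
$\left(m{\left(u{\left(-12,-21 \right)},74 - 173 \right)} - 231287\right) \left(y - 147114\right) = \left(\frac{1}{6} \left(-12\right) - 231287\right) \left(9021 - 147114\right) = \left(-2 - 231287\right) \left(-138093\right) = \left(-231289\right) \left(-138093\right) = 31939391877$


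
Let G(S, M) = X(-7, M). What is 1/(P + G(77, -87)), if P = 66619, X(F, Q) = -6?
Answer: 1/66613 ≈ 1.5012e-5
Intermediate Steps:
G(S, M) = -6
1/(P + G(77, -87)) = 1/(66619 - 6) = 1/66613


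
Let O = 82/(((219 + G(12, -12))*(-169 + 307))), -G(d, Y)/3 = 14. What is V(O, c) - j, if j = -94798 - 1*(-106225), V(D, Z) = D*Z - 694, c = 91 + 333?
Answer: -148016389/12213 ≈ -12120.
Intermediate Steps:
G(d, Y) = -42 (G(d, Y) = -3*14 = -42)
c = 424
O = 41/12213 (O = 82/(((219 - 42)*(-169 + 307))) = 82/((177*138)) = 82/24426 = 82*(1/24426) = 41/12213 ≈ 0.0033571)
V(D, Z) = -694 + D*Z
j = 11427 (j = -94798 + 106225 = 11427)
V(O, c) - j = (-694 + (41/12213)*424) - 1*11427 = (-694 + 17384/12213) - 11427 = -8458438/12213 - 11427 = -148016389/12213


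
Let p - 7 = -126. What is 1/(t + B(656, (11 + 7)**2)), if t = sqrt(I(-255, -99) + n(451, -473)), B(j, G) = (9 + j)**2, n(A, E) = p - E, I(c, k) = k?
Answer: 88445/39112590074 - sqrt(255)/195562950370 ≈ 2.2612e-6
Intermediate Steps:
p = -119 (p = 7 - 126 = -119)
n(A, E) = -119 - E
t = sqrt(255) (t = sqrt(-99 + (-119 - 1*(-473))) = sqrt(-99 + (-119 + 473)) = sqrt(-99 + 354) = sqrt(255) ≈ 15.969)
1/(t + B(656, (11 + 7)**2)) = 1/(sqrt(255) + (9 + 656)**2) = 1/(sqrt(255) + 665**2) = 1/(sqrt(255) + 442225) = 1/(442225 + sqrt(255))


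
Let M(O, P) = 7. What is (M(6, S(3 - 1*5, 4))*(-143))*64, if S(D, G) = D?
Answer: -64064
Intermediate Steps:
(M(6, S(3 - 1*5, 4))*(-143))*64 = (7*(-143))*64 = -1001*64 = -64064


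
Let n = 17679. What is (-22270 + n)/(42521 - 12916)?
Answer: -4591/29605 ≈ -0.15508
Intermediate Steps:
(-22270 + n)/(42521 - 12916) = (-22270 + 17679)/(42521 - 12916) = -4591/29605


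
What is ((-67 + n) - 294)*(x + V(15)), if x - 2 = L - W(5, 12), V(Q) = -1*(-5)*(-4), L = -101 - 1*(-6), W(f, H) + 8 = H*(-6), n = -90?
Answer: 14883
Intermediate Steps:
W(f, H) = -8 - 6*H (W(f, H) = -8 + H*(-6) = -8 - 6*H)
L = -95 (L = -101 + 6 = -95)
V(Q) = -20 (V(Q) = 5*(-4) = -20)
x = -13 (x = 2 + (-95 - (-8 - 6*12)) = 2 + (-95 - (-8 - 72)) = 2 + (-95 - 1*(-80)) = 2 + (-95 + 80) = 2 - 15 = -13)
((-67 + n) - 294)*(x + V(15)) = ((-67 - 90) - 294)*(-13 - 20) = (-157 - 294)*(-33) = -451*(-33) = 14883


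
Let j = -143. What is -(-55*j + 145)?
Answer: -8010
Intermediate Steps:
-(-55*j + 145) = -(-55*(-143) + 145) = -(7865 + 145) = -1*8010 = -8010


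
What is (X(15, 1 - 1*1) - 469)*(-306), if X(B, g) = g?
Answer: 143514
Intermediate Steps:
(X(15, 1 - 1*1) - 469)*(-306) = ((1 - 1*1) - 469)*(-306) = ((1 - 1) - 469)*(-306) = (0 - 469)*(-306) = -469*(-306) = 143514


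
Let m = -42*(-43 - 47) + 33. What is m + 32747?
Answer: 36560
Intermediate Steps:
m = 3813 (m = -42*(-90) + 33 = 3780 + 33 = 3813)
m + 32747 = 3813 + 32747 = 36560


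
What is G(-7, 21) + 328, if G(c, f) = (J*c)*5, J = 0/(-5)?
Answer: 328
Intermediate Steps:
J = 0 (J = 0*(-⅕) = 0)
G(c, f) = 0 (G(c, f) = (0*c)*5 = 0*5 = 0)
G(-7, 21) + 328 = 0 + 328 = 328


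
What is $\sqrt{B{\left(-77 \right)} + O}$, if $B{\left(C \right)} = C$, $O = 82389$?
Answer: $2 \sqrt{20578} \approx 286.9$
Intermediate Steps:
$\sqrt{B{\left(-77 \right)} + O} = \sqrt{-77 + 82389} = \sqrt{82312} = 2 \sqrt{20578}$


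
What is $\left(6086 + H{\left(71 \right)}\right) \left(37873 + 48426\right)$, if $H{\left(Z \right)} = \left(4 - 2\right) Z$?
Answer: $537470172$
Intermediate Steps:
$H{\left(Z \right)} = 2 Z$
$\left(6086 + H{\left(71 \right)}\right) \left(37873 + 48426\right) = \left(6086 + 2 \cdot 71\right) \left(37873 + 48426\right) = \left(6086 + 142\right) 86299 = 6228 \cdot 86299 = 537470172$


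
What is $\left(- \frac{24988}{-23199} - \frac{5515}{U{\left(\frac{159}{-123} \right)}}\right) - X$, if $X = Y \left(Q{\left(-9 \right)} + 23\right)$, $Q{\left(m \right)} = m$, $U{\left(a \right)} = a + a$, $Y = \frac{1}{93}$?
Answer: $\frac{54228511077}{25410638} \approx 2134.1$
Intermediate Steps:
$Y = \frac{1}{93} \approx 0.010753$
$U{\left(a \right)} = 2 a$
$X = \frac{14}{93}$ ($X = \frac{-9 + 23}{93} = \frac{1}{93} \cdot 14 = \frac{14}{93} \approx 0.15054$)
$\left(- \frac{24988}{-23199} - \frac{5515}{U{\left(\frac{159}{-123} \right)}}\right) - X = \left(- \frac{24988}{-23199} - \frac{5515}{2 \frac{159}{-123}}\right) - \frac{14}{93} = \left(\left(-24988\right) \left(- \frac{1}{23199}\right) - \frac{5515}{2 \cdot 159 \left(- \frac{1}{123}\right)}\right) - \frac{14}{93} = \left(\frac{24988}{23199} - \frac{5515}{2 \left(- \frac{53}{41}\right)}\right) - \frac{14}{93} = \left(\frac{24988}{23199} - \frac{5515}{- \frac{106}{41}}\right) - \frac{14}{93} = \left(\frac{24988}{23199} - - \frac{226115}{106}\right) - \frac{14}{93} = \left(\frac{24988}{23199} + \frac{226115}{106}\right) - \frac{14}{93} = \frac{5248290613}{2459094} - \frac{14}{93} = \frac{54228511077}{25410638}$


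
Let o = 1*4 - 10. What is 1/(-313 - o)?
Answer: -1/307 ≈ -0.0032573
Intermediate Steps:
o = -6 (o = 4 - 10 = -6)
1/(-313 - o) = 1/(-313 - 1*(-6)) = 1/(-313 + 6) = 1/(-307) = -1/307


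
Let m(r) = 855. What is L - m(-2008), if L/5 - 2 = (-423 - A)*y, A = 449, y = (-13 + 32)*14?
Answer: -1160605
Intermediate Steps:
y = 266 (y = 19*14 = 266)
L = -1159750 (L = 10 + 5*((-423 - 1*449)*266) = 10 + 5*((-423 - 449)*266) = 10 + 5*(-872*266) = 10 + 5*(-231952) = 10 - 1159760 = -1159750)
L - m(-2008) = -1159750 - 1*855 = -1159750 - 855 = -1160605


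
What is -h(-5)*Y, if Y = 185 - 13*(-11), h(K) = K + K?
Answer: 3280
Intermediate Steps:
h(K) = 2*K
Y = 328 (Y = 185 - 1*(-143) = 185 + 143 = 328)
-h(-5)*Y = -2*(-5)*328 = -(-10)*328 = -1*(-3280) = 3280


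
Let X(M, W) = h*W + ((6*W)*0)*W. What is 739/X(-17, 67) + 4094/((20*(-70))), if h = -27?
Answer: -4220323/1266300 ≈ -3.3328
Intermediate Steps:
X(M, W) = -27*W (X(M, W) = -27*W + ((6*W)*0)*W = -27*W + 0*W = -27*W + 0 = -27*W)
739/X(-17, 67) + 4094/((20*(-70))) = 739/((-27*67)) + 4094/((20*(-70))) = 739/(-1809) + 4094/(-1400) = 739*(-1/1809) + 4094*(-1/1400) = -739/1809 - 2047/700 = -4220323/1266300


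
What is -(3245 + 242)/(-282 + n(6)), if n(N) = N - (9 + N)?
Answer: 3487/291 ≈ 11.983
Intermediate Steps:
n(N) = -9 (n(N) = N + (-9 - N) = -9)
-(3245 + 242)/(-282 + n(6)) = -(3245 + 242)/(-282 - 9) = -3487/(-291) = -3487*(-1)/291 = -1*(-3487/291) = 3487/291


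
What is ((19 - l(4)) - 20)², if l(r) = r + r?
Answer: 81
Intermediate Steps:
l(r) = 2*r
((19 - l(4)) - 20)² = ((19 - 2*4) - 20)² = ((19 - 1*8) - 20)² = ((19 - 8) - 20)² = (11 - 20)² = (-9)² = 81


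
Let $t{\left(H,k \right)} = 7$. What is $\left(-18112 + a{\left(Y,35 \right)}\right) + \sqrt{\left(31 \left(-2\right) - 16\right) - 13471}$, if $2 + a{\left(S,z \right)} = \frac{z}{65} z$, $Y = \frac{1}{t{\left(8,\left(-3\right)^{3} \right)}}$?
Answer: $- \frac{235237}{13} + i \sqrt{13549} \approx -18095.0 + 116.4 i$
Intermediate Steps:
$Y = \frac{1}{7} \approx 0.14286$
$a{\left(S,z \right)} = -2 + \frac{z^{2}}{65}$ ($a{\left(S,z \right)} = -2 + \frac{z}{65} z = -2 + \frac{z^{2}}{65}$)
$\left(-18112 + a{\left(Y,35 \right)}\right) + \sqrt{\left(31 \left(-2\right) - 16\right) - 13471} = \left(-18112 - \left(2 - \frac{35^{2}}{65}\right)\right) + \sqrt{\left(31 \left(-2\right) - 16\right) - 13471} = \left(-18112 + \left(-2 + \frac{1}{65} \cdot 1225\right)\right) + \sqrt{\left(-62 - 16\right) - 13471} = \left(-18112 + \left(-2 + \frac{245}{13}\right)\right) + \sqrt{-78 - 13471} = \left(-18112 + \frac{219}{13}\right) + \sqrt{-13549} = - \frac{235237}{13} + i \sqrt{13549}$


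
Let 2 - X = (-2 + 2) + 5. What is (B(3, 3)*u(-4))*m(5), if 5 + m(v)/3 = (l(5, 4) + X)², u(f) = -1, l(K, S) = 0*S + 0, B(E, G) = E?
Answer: -36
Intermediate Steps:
l(K, S) = 0 (l(K, S) = 0 + 0 = 0)
X = -3 (X = 2 - ((-2 + 2) + 5) = 2 - (0 + 5) = 2 - 1*5 = 2 - 5 = -3)
m(v) = 12 (m(v) = -15 + 3*(0 - 3)² = -15 + 3*(-3)² = -15 + 3*9 = -15 + 27 = 12)
(B(3, 3)*u(-4))*m(5) = (3*(-1))*12 = -3*12 = -36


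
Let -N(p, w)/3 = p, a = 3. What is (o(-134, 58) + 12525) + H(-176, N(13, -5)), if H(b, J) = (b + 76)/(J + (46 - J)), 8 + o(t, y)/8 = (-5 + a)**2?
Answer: 287289/23 ≈ 12491.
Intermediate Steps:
o(t, y) = -32 (o(t, y) = -64 + 8*(-5 + 3)**2 = -64 + 8*(-2)**2 = -64 + 8*4 = -64 + 32 = -32)
N(p, w) = -3*p
H(b, J) = 38/23 + b/46 (H(b, J) = (76 + b)/46 = (76 + b)*(1/46) = 38/23 + b/46)
(o(-134, 58) + 12525) + H(-176, N(13, -5)) = (-32 + 12525) + (38/23 + (1/46)*(-176)) = 12493 + (38/23 - 88/23) = 12493 - 50/23 = 287289/23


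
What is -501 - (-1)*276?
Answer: -225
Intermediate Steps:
-501 - (-1)*276 = -501 - 1*(-276) = -501 + 276 = -225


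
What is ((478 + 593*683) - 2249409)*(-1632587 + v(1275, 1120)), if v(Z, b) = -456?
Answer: 3011187584216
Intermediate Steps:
((478 + 593*683) - 2249409)*(-1632587 + v(1275, 1120)) = ((478 + 593*683) - 2249409)*(-1632587 - 456) = ((478 + 405019) - 2249409)*(-1633043) = (405497 - 2249409)*(-1633043) = -1843912*(-1633043) = 3011187584216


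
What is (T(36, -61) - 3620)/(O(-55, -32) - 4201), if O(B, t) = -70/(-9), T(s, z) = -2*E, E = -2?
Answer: 32544/37739 ≈ 0.86234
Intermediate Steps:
T(s, z) = 4 (T(s, z) = -2*(-2) = 4)
O(B, t) = 70/9 (O(B, t) = -70*(-1/9) = 70/9)
(T(36, -61) - 3620)/(O(-55, -32) - 4201) = (4 - 3620)/(70/9 - 4201) = -3616/(-37739/9) = -3616*(-9/37739) = 32544/37739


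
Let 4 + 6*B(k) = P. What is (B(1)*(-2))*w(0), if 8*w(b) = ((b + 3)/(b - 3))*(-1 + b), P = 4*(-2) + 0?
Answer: ½ ≈ 0.50000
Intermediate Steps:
P = -8 (P = -8 + 0 = -8)
B(k) = -2 (B(k) = -⅔ + (⅙)*(-8) = -⅔ - 4/3 = -2)
w(b) = (-1 + b)*(3 + b)/(8*(-3 + b)) (w(b) = (((b + 3)/(b - 3))*(-1 + b))/8 = (((3 + b)/(-3 + b))*(-1 + b))/8 = ((-1 + b)*(3 + b)/(-3 + b))/8 = (-1 + b)*(3 + b)/(8*(-3 + b)))
(B(1)*(-2))*w(0) = (-2*(-2))*((-3 + 0² + 2*0)/(8*(-3 + 0))) = 4*((⅛)*(-3 + 0 + 0)/(-3)) = 4*((⅛)*(-⅓)*(-3)) = 4*(⅛) = ½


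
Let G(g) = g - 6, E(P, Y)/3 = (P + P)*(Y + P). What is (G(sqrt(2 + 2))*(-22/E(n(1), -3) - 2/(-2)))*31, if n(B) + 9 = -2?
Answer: -2542/21 ≈ -121.05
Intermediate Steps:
n(B) = -11 (n(B) = -9 - 2 = -11)
E(P, Y) = 6*P*(P + Y) (E(P, Y) = 3*((P + P)*(Y + P)) = 3*((2*P)*(P + Y)) = 3*(2*P*(P + Y)) = 6*P*(P + Y))
G(g) = -6 + g
(G(sqrt(2 + 2))*(-22/E(n(1), -3) - 2/(-2)))*31 = ((-6 + sqrt(2 + 2))*(-22*(-1/(66*(-11 - 3))) - 2/(-2)))*31 = ((-6 + sqrt(4))*(-22/(6*(-11)*(-14)) - 2*(-1/2)))*31 = ((-6 + 2)*(-22/924 + 1))*31 = -4*(-22*1/924 + 1)*31 = -4*(-1/42 + 1)*31 = -4*41/42*31 = -82/21*31 = -2542/21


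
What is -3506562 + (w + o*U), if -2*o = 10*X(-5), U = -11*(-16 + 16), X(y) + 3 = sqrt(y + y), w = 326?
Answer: -3506236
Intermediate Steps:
X(y) = -3 + sqrt(2)*sqrt(y) (X(y) = -3 + sqrt(y + y) = -3 + sqrt(2*y) = -3 + sqrt(2)*sqrt(y))
U = 0 (U = -11*0 = 0)
o = 15 - 5*I*sqrt(10) (o = -5*(-3 + sqrt(2)*sqrt(-5)) = -5*(-3 + sqrt(2)*(I*sqrt(5))) = -5*(-3 + I*sqrt(10)) = -(-30 + 10*I*sqrt(10))/2 = 15 - 5*I*sqrt(10) ≈ 15.0 - 15.811*I)
-3506562 + (w + o*U) = -3506562 + (326 + (15 - 5*I*sqrt(10))*0) = -3506562 + (326 + 0) = -3506562 + 326 = -3506236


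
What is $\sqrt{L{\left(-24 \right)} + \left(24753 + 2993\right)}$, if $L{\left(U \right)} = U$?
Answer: $\sqrt{27722} \approx 166.5$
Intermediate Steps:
$\sqrt{L{\left(-24 \right)} + \left(24753 + 2993\right)} = \sqrt{-24 + \left(24753 + 2993\right)} = \sqrt{-24 + 27746} = \sqrt{27722}$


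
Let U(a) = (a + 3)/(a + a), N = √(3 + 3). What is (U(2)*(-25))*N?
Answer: -125*√6/4 ≈ -76.547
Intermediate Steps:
N = √6 ≈ 2.4495
U(a) = (3 + a)/(2*a) (U(a) = (3 + a)/((2*a)) = (3 + a)*(1/(2*a)) = (3 + a)/(2*a))
(U(2)*(-25))*N = (((½)*(3 + 2)/2)*(-25))*√6 = (((½)*(½)*5)*(-25))*√6 = ((5/4)*(-25))*√6 = -125*√6/4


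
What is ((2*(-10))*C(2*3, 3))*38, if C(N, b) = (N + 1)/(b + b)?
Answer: -2660/3 ≈ -886.67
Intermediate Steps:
C(N, b) = (1 + N)/(2*b) (C(N, b) = (1 + N)/((2*b)) = (1 + N)*(1/(2*b)) = (1 + N)/(2*b))
((2*(-10))*C(2*3, 3))*38 = ((2*(-10))*((½)*(1 + 2*3)/3))*38 = -10*(1 + 6)/3*38 = -10*7/3*38 = -20*7/6*38 = -70/3*38 = -2660/3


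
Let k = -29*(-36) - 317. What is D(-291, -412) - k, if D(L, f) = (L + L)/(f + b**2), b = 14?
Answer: -26075/36 ≈ -724.31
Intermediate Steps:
D(L, f) = 2*L/(196 + f) (D(L, f) = (L + L)/(f + 14**2) = (2*L)/(f + 196) = (2*L)/(196 + f) = 2*L/(196 + f))
k = 727 (k = 1044 - 317 = 727)
D(-291, -412) - k = 2*(-291)/(196 - 412) - 1*727 = 2*(-291)/(-216) - 727 = 2*(-291)*(-1/216) - 727 = 97/36 - 727 = -26075/36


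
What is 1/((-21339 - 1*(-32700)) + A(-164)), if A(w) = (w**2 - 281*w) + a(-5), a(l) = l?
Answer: 1/84336 ≈ 1.1857e-5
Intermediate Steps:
A(w) = -5 + w**2 - 281*w (A(w) = (w**2 - 281*w) - 5 = -5 + w**2 - 281*w)
1/((-21339 - 1*(-32700)) + A(-164)) = 1/((-21339 - 1*(-32700)) + (-5 + (-164)**2 - 281*(-164))) = 1/((-21339 + 32700) + (-5 + 26896 + 46084)) = 1/(11361 + 72975) = 1/84336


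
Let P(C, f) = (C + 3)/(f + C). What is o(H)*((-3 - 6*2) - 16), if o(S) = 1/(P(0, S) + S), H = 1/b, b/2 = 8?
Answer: -496/769 ≈ -0.64499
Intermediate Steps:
P(C, f) = (3 + C)/(C + f)
b = 16 (b = 2*8 = 16)
H = 1/16 ≈ 0.062500
o(S) = 1/(S + 3/S) (o(S) = 1/((3 + 0)/(0 + S) + S) = 1/(3/S + S) = 1/(S + 3/S))
o(H)*((-3 - 6*2) - 16) = (1/(16*(3 + (1/16)**2)))*((-3 - 6*2) - 16) = (1/(16*(3 + 1/256)))*((-3 - 12) - 16) = (1/(16*(769/256)))*(-15 - 16) = ((1/16)*(256/769))*(-31) = (16/769)*(-31) = -496/769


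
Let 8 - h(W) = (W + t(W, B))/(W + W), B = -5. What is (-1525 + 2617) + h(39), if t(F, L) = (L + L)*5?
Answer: 85811/78 ≈ 1100.1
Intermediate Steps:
t(F, L) = 10*L (t(F, L) = (2*L)*5 = 10*L)
h(W) = 8 - (-50 + W)/(2*W) (h(W) = 8 - (W + 10*(-5))/(W + W) = 8 - (W - 50)/(2*W) = 8 - (-50 + W)*1/(2*W) = 8 - (-50 + W)/(2*W))
(-1525 + 2617) + h(39) = (-1525 + 2617) + (15/2 + 25/39) = 1092 + (15/2 + 25*(1/39)) = 1092 + (15/2 + 25/39) = 1092 + 635/78 = 85811/78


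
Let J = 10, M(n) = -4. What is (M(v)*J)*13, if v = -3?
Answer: -520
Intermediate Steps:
(M(v)*J)*13 = -4*10*13 = -40*13 = -520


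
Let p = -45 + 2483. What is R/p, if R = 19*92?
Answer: 38/53 ≈ 0.71698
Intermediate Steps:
R = 1748
p = 2438
R/p = 1748/2438 = 1748*(1/2438) = 38/53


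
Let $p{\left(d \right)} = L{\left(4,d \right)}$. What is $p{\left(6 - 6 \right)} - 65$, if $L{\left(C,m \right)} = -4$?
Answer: $-69$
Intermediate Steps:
$p{\left(d \right)} = -4$
$p{\left(6 - 6 \right)} - 65 = -4 - 65 = -69$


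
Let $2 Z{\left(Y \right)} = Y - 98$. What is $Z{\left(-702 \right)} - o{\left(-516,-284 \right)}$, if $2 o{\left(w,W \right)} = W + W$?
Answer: $-116$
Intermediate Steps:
$o{\left(w,W \right)} = W$ ($o{\left(w,W \right)} = \frac{W + W}{2} = \frac{2 W}{2} = W$)
$Z{\left(Y \right)} = -49 + \frac{Y}{2}$ ($Z{\left(Y \right)} = \frac{Y - 98}{2} = \frac{-98 + Y}{2} = -49 + \frac{Y}{2}$)
$Z{\left(-702 \right)} - o{\left(-516,-284 \right)} = \left(-49 + \frac{1}{2} \left(-702\right)\right) - -284 = \left(-49 - 351\right) + 284 = -400 + 284 = -116$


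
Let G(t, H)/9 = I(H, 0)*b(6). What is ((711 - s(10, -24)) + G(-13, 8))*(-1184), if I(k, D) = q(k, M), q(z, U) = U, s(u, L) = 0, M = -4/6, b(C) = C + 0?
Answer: -799200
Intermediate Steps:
b(C) = C
M = -⅔ (M = -4*⅙ = -⅔ ≈ -0.66667)
I(k, D) = -⅔
G(t, H) = -36 (G(t, H) = 9*(-⅔*6) = 9*(-4) = -36)
((711 - s(10, -24)) + G(-13, 8))*(-1184) = ((711 - 1*0) - 36)*(-1184) = ((711 + 0) - 36)*(-1184) = (711 - 36)*(-1184) = 675*(-1184) = -799200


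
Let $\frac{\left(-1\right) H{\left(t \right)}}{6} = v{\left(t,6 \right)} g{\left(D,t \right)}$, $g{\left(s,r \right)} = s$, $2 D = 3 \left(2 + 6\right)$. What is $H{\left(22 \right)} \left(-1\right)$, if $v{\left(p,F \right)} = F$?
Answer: $432$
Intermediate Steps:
$D = 12$ ($D = \frac{3 \left(2 + 6\right)}{2} = \frac{3 \cdot 8}{2} = \frac{1}{2} \cdot 24 = 12$)
$H{\left(t \right)} = -432$ ($H{\left(t \right)} = - 6 \cdot 6 \cdot 12 = \left(-6\right) 72 = -432$)
$H{\left(22 \right)} \left(-1\right) = \left(-432\right) \left(-1\right) = 432$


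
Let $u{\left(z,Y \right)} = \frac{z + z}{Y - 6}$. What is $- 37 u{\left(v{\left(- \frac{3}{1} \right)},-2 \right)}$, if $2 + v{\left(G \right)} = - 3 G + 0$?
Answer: $\frac{259}{4} \approx 64.75$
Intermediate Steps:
$v{\left(G \right)} = -2 - 3 G$ ($v{\left(G \right)} = -2 + \left(- 3 G + 0\right) = -2 - 3 G$)
$u{\left(z,Y \right)} = \frac{2 z}{-6 + Y}$
$- 37 u{\left(v{\left(- \frac{3}{1} \right)},-2 \right)} = - 37 \frac{2 \left(-2 - 3 \left(- \frac{3}{1}\right)\right)}{-6 - 2} = - 37 \frac{2 \left(-2 - 3 \left(\left(-3\right) 1\right)\right)}{-8} = - 37 \cdot 2 \left(-2 - -9\right) \left(- \frac{1}{8}\right) = - 37 \cdot 2 \left(-2 + 9\right) \left(- \frac{1}{8}\right) = - 37 \cdot 2 \cdot 7 \left(- \frac{1}{8}\right) = \left(-37\right) \left(- \frac{7}{4}\right) = \frac{259}{4}$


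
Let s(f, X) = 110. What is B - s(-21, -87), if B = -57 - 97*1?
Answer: -264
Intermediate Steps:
B = -154 (B = -57 - 97 = -154)
B - s(-21, -87) = -154 - 1*110 = -154 - 110 = -264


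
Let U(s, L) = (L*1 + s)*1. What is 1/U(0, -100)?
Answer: -1/100 ≈ -0.010000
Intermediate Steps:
U(s, L) = L + s (U(s, L) = (L + s)*1 = L + s)
1/U(0, -100) = 1/(-100 + 0) = 1/(-100) = -1/100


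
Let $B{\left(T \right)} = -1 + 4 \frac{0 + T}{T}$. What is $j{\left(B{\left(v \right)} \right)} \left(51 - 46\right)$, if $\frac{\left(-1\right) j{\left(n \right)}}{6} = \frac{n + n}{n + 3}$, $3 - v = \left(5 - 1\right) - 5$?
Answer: $-30$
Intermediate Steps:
$v = 4$ ($v = 3 - \left(\left(5 - 1\right) - 5\right) = 3 - \left(4 - 5\right) = 3 - -1 = 3 + 1 = 4$)
$B{\left(T \right)} = 3$ ($B{\left(T \right)} = -1 + 4 \frac{T}{T} = -1 + 4 \cdot 1 = -1 + 4 = 3$)
$j{\left(n \right)} = - \frac{12 n}{3 + n}$ ($j{\left(n \right)} = - 6 \frac{n + n}{n + 3} = - 6 \frac{2 n}{3 + n} = - \frac{12 n}{3 + n}$)
$j{\left(B{\left(v \right)} \right)} \left(51 - 46\right) = \left(-12\right) 3 \frac{1}{3 + 3} \left(51 - 46\right) = \left(-12\right) 3 \cdot \frac{1}{6} \cdot 5 = \left(-6\right) 5 = -30$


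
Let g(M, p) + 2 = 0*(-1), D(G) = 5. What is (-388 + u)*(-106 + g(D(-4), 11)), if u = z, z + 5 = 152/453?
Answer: 6403572/151 ≈ 42408.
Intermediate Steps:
z = -2113/453 (z = -5 + 152/453 = -2113/453 ≈ -4.6645)
u = -2113/453 ≈ -4.6645
g(M, p) = -2 (g(M, p) = -2 + 0*(-1) = -2 + 0 = -2)
(-388 + u)*(-106 + g(D(-4), 11)) = (-388 - 2113/453)*(-106 - 2) = -177877/453*(-108) = 6403572/151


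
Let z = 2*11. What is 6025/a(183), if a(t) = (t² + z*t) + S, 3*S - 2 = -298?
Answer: 18075/112249 ≈ 0.16103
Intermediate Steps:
z = 22
S = -296/3 (S = ⅔ + (⅓)*(-298) = ⅔ - 298/3 = -296/3 ≈ -98.667)
a(t) = -296/3 + t² + 22*t (a(t) = (t² + 22*t) - 296/3 = -296/3 + t² + 22*t)
6025/a(183) = 6025/(-296/3 + 183² + 22*183) = 6025/(-296/3 + 33489 + 4026) = 6025/(112249/3) = 6025*(3/112249) = 18075/112249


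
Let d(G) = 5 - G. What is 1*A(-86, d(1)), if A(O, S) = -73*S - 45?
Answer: -337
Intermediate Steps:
A(O, S) = -45 - 73*S
1*A(-86, d(1)) = 1*(-45 - 73*(5 - 1*1)) = 1*(-45 - 73*(5 - 1)) = 1*(-45 - 73*4) = 1*(-45 - 292) = 1*(-337) = -337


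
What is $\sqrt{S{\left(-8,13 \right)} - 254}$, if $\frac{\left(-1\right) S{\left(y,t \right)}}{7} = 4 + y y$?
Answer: $i \sqrt{730} \approx 27.019 i$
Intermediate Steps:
$S{\left(y,t \right)} = -28 - 7 y^{2}$ ($S{\left(y,t \right)} = - 7 \left(4 + y y\right) = - 7 \left(4 + y^{2}\right) = -28 - 7 y^{2}$)
$\sqrt{S{\left(-8,13 \right)} - 254} = \sqrt{\left(-28 - 7 \left(-8\right)^{2}\right) - 254} = \sqrt{\left(-28 - 448\right) - 254} = \sqrt{-476 - 254} = \sqrt{-730} = i \sqrt{730}$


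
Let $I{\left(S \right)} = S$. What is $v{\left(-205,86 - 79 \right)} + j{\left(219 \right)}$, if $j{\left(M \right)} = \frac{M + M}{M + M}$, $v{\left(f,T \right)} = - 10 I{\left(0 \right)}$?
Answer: $1$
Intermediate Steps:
$v{\left(f,T \right)} = 0$ ($v{\left(f,T \right)} = \left(-10\right) 0 = 0$)
$j{\left(M \right)} = 1$ ($j{\left(M \right)} = \frac{2 M}{2 M} = 2 M \frac{1}{2 M} = 1$)
$v{\left(-205,86 - 79 \right)} + j{\left(219 \right)} = 0 + 1 = 1$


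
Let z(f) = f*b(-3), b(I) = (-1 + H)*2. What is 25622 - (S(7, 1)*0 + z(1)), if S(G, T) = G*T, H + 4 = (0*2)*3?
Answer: 25632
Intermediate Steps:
H = -4 (H = -4 + (0*2)*3 = -4 + 0*3 = -4 + 0 = -4)
b(I) = -10 (b(I) = (-1 - 4)*2 = -5*2 = -10)
z(f) = -10*f (z(f) = f*(-10) = -10*f)
25622 - (S(7, 1)*0 + z(1)) = 25622 - ((7*1)*0 - 10*1) = 25622 - (7*0 - 10) = 25622 - (0 - 10) = 25622 - 1*(-10) = 25622 + 10 = 25632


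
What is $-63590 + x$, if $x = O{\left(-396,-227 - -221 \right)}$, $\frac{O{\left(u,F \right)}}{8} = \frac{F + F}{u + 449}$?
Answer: $- \frac{3370366}{53} \approx -63592.0$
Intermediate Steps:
$O{\left(u,F \right)} = \frac{16 F}{449 + u}$ ($O{\left(u,F \right)} = 8 \frac{F + F}{u + 449} = 8 \frac{2 F}{449 + u} = \frac{16 F}{449 + u}$)
$x = - \frac{96}{53}$ ($x = \frac{16 \left(-227 - -221\right)}{449 - 396} = \frac{16 \left(-227 + 221\right)}{53} = 16 \left(-6\right) \frac{1}{53} = - \frac{96}{53} \approx -1.8113$)
$-63590 + x = -63590 - \frac{96}{53} = - \frac{3370366}{53}$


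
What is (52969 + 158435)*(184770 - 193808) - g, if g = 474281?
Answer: -1911143633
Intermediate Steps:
(52969 + 158435)*(184770 - 193808) - g = (52969 + 158435)*(184770 - 193808) - 1*474281 = 211404*(-9038) - 474281 = -1910669352 - 474281 = -1911143633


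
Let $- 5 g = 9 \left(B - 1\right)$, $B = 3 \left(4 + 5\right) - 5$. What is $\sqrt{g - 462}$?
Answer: $\frac{7 i \sqrt{255}}{5} \approx 22.356 i$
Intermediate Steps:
$B = 22$ ($B = 3 \cdot 9 - 5 = 27 - 5 = 22$)
$g = - \frac{189}{5}$ ($g = - \frac{9 \left(22 - 1\right)}{5} = - \frac{9 \cdot 21}{5} = \left(- \frac{1}{5}\right) 189 = - \frac{189}{5} \approx -37.8$)
$\sqrt{g - 462} = \sqrt{- \frac{189}{5} - 462} = \sqrt{- \frac{2499}{5}} = \frac{7 i \sqrt{255}}{5}$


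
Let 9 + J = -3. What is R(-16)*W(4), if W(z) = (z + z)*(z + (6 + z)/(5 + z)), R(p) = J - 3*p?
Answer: 1472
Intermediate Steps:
J = -12 (J = -9 - 3 = -12)
R(p) = -12 - 3*p
W(z) = 2*z*(z + (6 + z)/(5 + z)) (W(z) = (2*z)*(z + (6 + z)/(5 + z)) = 2*z*(z + (6 + z)/(5 + z)))
R(-16)*W(4) = (-12 - 3*(-16))*(2*4*(6 + 4² + 6*4)/(5 + 4)) = (-12 + 48)*(2*4*(6 + 16 + 24)/9) = 36*(2*4*(⅑)*46) = 36*(368/9) = 1472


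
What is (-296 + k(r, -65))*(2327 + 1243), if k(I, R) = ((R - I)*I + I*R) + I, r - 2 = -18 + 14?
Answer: -149940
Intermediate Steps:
r = -2 (r = 2 + (-18 + 14) = 2 - 4 = -2)
k(I, R) = I + I*R + I*(R - I) (k(I, R) = (I*(R - I) + I*R) + I = (I*R + I*(R - I)) + I = I + I*R + I*(R - I))
(-296 + k(r, -65))*(2327 + 1243) = (-296 - 2*(1 - 1*(-2) + 2*(-65)))*(2327 + 1243) = (-296 - 2*(1 + 2 - 130))*3570 = (-296 - 2*(-127))*3570 = (-296 + 254)*3570 = -42*3570 = -149940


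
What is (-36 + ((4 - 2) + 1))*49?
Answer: -1617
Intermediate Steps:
(-36 + ((4 - 2) + 1))*49 = (-36 + (2 + 1))*49 = (-36 + 3)*49 = -33*49 = -1617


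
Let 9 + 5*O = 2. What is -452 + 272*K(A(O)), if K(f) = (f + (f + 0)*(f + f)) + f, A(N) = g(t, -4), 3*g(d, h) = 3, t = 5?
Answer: 636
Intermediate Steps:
O = -7/5 (O = -9/5 + (⅕)*2 = -9/5 + ⅖ = -7/5 ≈ -1.4000)
g(d, h) = 1 (g(d, h) = (⅓)*3 = 1)
A(N) = 1
K(f) = 2*f + 2*f² (K(f) = (f + f*(2*f)) + f = (f + 2*f²) + f = 2*f + 2*f²)
-452 + 272*K(A(O)) = -452 + 272*(2*1*(1 + 1)) = -452 + 272*(2*1*2) = -452 + 272*4 = -452 + 1088 = 636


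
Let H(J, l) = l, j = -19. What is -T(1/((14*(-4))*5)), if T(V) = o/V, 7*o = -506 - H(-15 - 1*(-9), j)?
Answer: -19480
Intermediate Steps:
o = -487/7 (o = (-506 - 1*(-19))/7 = (-506 + 19)/7 = (1/7)*(-487) = -487/7 ≈ -69.571)
T(V) = -487/(7*V)
-T(1/((14*(-4))*5)) = -(-487)/(7*(1/((14*(-4))*5))) = -(-487)/(7*(1/(-56*5))) = -(-487)/(7*(1/(-280))) = -(-487)/(7*(-1/280)) = -(-487)*(-280)/7 = -1*19480 = -19480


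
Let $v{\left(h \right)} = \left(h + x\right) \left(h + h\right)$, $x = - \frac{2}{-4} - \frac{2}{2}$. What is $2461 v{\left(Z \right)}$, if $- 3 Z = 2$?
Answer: $\frac{34454}{9} \approx 3828.2$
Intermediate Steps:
$x = - \frac{1}{2}$ ($x = \left(-2\right) \left(- \frac{1}{4}\right) - 1 = \frac{1}{2} - 1 = - \frac{1}{2} \approx -0.5$)
$Z = - \frac{2}{3}$ ($Z = \left(- \frac{1}{3}\right) 2 = - \frac{2}{3} \approx -0.66667$)
$v{\left(h \right)} = 2 h \left(- \frac{1}{2} + h\right)$ ($v{\left(h \right)} = \left(h - \frac{1}{2}\right) \left(h + h\right) = \left(- \frac{1}{2} + h\right) 2 h = 2 h \left(- \frac{1}{2} + h\right)$)
$2461 v{\left(Z \right)} = 2461 \left(- \frac{2 \left(-1 + 2 \left(- \frac{2}{3}\right)\right)}{3}\right) = 2461 \left(- \frac{2 \left(-1 - \frac{4}{3}\right)}{3}\right) = 2461 \left(\left(- \frac{2}{3}\right) \left(- \frac{7}{3}\right)\right) = 2461 \cdot \frac{14}{9} = \frac{34454}{9}$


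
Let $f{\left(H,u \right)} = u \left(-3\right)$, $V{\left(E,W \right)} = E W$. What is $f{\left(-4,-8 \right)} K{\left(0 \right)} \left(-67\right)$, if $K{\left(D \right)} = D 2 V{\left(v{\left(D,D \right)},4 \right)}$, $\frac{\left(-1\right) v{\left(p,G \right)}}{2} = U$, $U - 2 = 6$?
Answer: $0$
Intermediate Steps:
$U = 8$ ($U = 2 + 6 = 8$)
$v{\left(p,G \right)} = -16$ ($v{\left(p,G \right)} = \left(-2\right) 8 = -16$)
$f{\left(H,u \right)} = - 3 u$
$K{\left(D \right)} = - 128 D$ ($K{\left(D \right)} = D 2 \left(\left(-16\right) 4\right) = 2 D \left(-64\right) = - 128 D$)
$f{\left(-4,-8 \right)} K{\left(0 \right)} \left(-67\right) = \left(-3\right) \left(-8\right) \left(\left(-128\right) 0\right) \left(-67\right) = 24 \cdot 0 \left(-67\right) = 0 \left(-67\right) = 0$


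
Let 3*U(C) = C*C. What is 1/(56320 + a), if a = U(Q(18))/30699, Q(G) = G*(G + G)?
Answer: 379/21347008 ≈ 1.7754e-5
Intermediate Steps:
Q(G) = 2*G² (Q(G) = G*(2*G) = 2*G²)
U(C) = C²/3 (U(C) = (C*C)/3 = C²/3)
a = 1728/379 (a = ((2*18²)²/3)/30699 = ((2*324)²/3)*(1/30699) = ((⅓)*648²)*(1/30699) = ((⅓)*419904)*(1/30699) = 139968*(1/30699) = 1728/379 ≈ 4.5594)
1/(56320 + a) = 1/(56320 + 1728/379) = 1/(21347008/379) = 379/21347008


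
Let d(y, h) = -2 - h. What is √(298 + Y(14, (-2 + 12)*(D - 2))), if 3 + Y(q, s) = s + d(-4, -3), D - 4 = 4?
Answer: 2*√89 ≈ 18.868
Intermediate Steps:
D = 8 (D = 4 + 4 = 8)
Y(q, s) = -2 + s (Y(q, s) = -3 + (s + (-2 - 1*(-3))) = -3 + (s + (-2 + 3)) = -3 + (s + 1) = -3 + (1 + s) = -2 + s)
√(298 + Y(14, (-2 + 12)*(D - 2))) = √(298 + (-2 + (-2 + 12)*(8 - 2))) = √(298 + (-2 + 10*6)) = √(298 + (-2 + 60)) = √(298 + 58) = √356 = 2*√89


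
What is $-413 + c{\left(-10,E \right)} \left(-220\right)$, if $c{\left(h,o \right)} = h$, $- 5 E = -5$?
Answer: $1787$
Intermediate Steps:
$E = 1$ ($E = \left(- \frac{1}{5}\right) \left(-5\right) = 1$)
$-413 + c{\left(-10,E \right)} \left(-220\right) = -413 - -2200 = -413 + 2200 = 1787$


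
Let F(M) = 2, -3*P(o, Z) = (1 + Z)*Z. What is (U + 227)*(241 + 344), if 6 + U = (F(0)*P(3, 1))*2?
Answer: 127725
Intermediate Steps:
P(o, Z) = -Z*(1 + Z)/3 (P(o, Z) = -(1 + Z)*Z/3 = -Z*(1 + Z)/3)
U = -26/3 (U = -6 + (2*(-⅓*1*(1 + 1)))*2 = -6 + (2*(-⅓*1*2))*2 = -6 + (2*(-⅔))*2 = -6 - 4/3*2 = -6 - 8/3 = -26/3 ≈ -8.6667)
(U + 227)*(241 + 344) = (-26/3 + 227)*(241 + 344) = (655/3)*585 = 127725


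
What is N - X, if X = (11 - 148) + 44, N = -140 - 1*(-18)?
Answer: -29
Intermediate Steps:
N = -122 (N = -140 + 18 = -122)
X = -93 (X = -137 + 44 = -93)
N - X = -122 - 1*(-93) = -122 + 93 = -29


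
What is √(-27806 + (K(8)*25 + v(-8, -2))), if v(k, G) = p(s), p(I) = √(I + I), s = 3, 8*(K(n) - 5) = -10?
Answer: √(-110849 + 4*√6)/2 ≈ 166.46*I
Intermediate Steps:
K(n) = 15/4 (K(n) = 5 + (⅛)*(-10) = 5 - 5/4 = 15/4)
p(I) = √2*√I (p(I) = √(2*I) = √2*√I)
v(k, G) = √6 (v(k, G) = √2*√3 = √6)
√(-27806 + (K(8)*25 + v(-8, -2))) = √(-27806 + ((15/4)*25 + √6)) = √(-27806 + (375/4 + √6)) = √(-110849/4 + √6)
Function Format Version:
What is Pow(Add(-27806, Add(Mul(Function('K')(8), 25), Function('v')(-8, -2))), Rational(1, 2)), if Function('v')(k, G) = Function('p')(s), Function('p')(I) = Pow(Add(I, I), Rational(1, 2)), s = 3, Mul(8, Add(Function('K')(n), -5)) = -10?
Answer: Mul(Rational(1, 2), Pow(Add(-110849, Mul(4, Pow(6, Rational(1, 2)))), Rational(1, 2))) ≈ Mul(166.46, I)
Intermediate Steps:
Function('K')(n) = Rational(15, 4) (Function('K')(n) = Add(5, Mul(Rational(1, 8), -10)) = Add(5, Rational(-5, 4)) = Rational(15, 4))
Function('p')(I) = Mul(Pow(2, Rational(1, 2)), Pow(I, Rational(1, 2))) (Function('p')(I) = Pow(Mul(2, I), Rational(1, 2)) = Mul(Pow(2, Rational(1, 2)), Pow(I, Rational(1, 2))))
Function('v')(k, G) = Pow(6, Rational(1, 2)) (Function('v')(k, G) = Mul(Pow(2, Rational(1, 2)), Pow(3, Rational(1, 2))) = Pow(6, Rational(1, 2)))
Pow(Add(-27806, Add(Mul(Function('K')(8), 25), Function('v')(-8, -2))), Rational(1, 2)) = Pow(Add(-27806, Add(Mul(Rational(15, 4), 25), Pow(6, Rational(1, 2)))), Rational(1, 2)) = Pow(Add(-27806, Add(Rational(375, 4), Pow(6, Rational(1, 2)))), Rational(1, 2)) = Pow(Add(Rational(-110849, 4), Pow(6, Rational(1, 2))), Rational(1, 2))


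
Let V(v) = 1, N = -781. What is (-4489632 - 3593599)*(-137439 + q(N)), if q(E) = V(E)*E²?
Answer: -3819504478582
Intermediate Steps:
q(E) = E² (q(E) = 1*E² = E²)
(-4489632 - 3593599)*(-137439 + q(N)) = (-4489632 - 3593599)*(-137439 + (-781)²) = -8083231*(-137439 + 609961) = -8083231*472522 = -3819504478582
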